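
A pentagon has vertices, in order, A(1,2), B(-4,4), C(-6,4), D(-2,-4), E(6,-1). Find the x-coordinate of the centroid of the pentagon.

Apply the surveyor's formula. First the cross-terms c_i = x_i·y_{i+1} − x_{i+1}·y_i:
  12, 8, 32, 26, 13  ⇒  2A = 91, A = 45.5.
Then Σ (x_i + x_{i+1})·c_i = -177, so x̄ = -177 / (6·45.5) = -59/91.

-59/91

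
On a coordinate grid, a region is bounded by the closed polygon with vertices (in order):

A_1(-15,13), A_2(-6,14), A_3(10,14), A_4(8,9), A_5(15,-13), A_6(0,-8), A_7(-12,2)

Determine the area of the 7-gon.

479.5

Σ = (-132) + (-224) + (-22) + (-239) + (-120) + (-96) + (-126) = -959
Area = |Σ|/2 = 479.5.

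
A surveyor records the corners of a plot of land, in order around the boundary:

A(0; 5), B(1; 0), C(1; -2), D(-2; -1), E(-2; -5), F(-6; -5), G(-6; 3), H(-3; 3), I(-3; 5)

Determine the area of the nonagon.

Σ = (-5) + (-2) + (-5) + (8) + (-20) + (-48) + (-9) + (-6) + (-15) = -102
Area = |Σ|/2 = 51.

51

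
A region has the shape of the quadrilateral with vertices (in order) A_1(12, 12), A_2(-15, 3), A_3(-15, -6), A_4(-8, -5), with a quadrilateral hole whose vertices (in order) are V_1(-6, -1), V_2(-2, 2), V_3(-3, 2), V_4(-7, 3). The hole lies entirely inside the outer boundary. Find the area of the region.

Outer boundary:
Σ = (216) + (135) + (27) + (-36) = 342
Area = |Σ|/2 = 171.
Hole:
Apply the shoelace formula: 2A = Σ (x_i·y_{i+1} − x_{i+1}·y_i), indices taken mod 4.
V_1→V_2: (-6)(2) − (-2)(-1) = -14
V_2→V_3: (-2)(2) − (-3)(2) = 2
V_3→V_4: (-3)(3) − (-7)(2) = 5
V_4→V_1: (-7)(-1) − (-6)(3) = 25
Σ = 18
Area = |Σ|/2 = 9.
Net area = 171 − 9 = 162.

162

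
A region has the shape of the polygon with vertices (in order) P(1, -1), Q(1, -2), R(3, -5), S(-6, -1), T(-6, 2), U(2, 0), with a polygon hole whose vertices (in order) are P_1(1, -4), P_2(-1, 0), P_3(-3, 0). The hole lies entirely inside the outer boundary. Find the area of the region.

Outer boundary:
Σ = (-1) + (1) + (-33) + (-18) + (-4) + (-2) = -57
Area = |Σ|/2 = 28.5.
Hole:
Apply the shoelace formula: 2A = Σ (x_i·y_{i+1} − x_{i+1}·y_i), indices taken mod 3.
P_1→P_2: (1)(0) − (-1)(-4) = -4
P_2→P_3: (-1)(0) − (-3)(0) = 0
P_3→P_1: (-3)(-4) − (1)(0) = 12
Σ = 8
Area = |Σ|/2 = 4.
Net area = 28.5 − 4 = 24.5.

24.5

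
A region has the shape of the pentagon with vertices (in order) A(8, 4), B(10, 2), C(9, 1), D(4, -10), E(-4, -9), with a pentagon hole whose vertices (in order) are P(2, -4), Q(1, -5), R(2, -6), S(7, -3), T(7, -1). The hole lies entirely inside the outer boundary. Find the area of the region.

Outer boundary:
Apply the shoelace formula: 2A = Σ (x_i·y_{i+1} − x_{i+1}·y_i), indices taken mod 5.
Σ = (-24) + (-8) + (-94) + (-76) + (56) = -146
Area = |Σ|/2 = 73.
Hole:
Apply the shoelace (surveyor's) formula: 2A = Σ (x_i·y_{i+1} − x_{i+1}·y_i), indices taken mod 5.
P→Q: (2)(-5) − (1)(-4) = -6
Q→R: (1)(-6) − (2)(-5) = 4
R→S: (2)(-3) − (7)(-6) = 36
S→T: (7)(-1) − (7)(-3) = 14
T→P: (7)(-4) − (2)(-1) = -26
Σ = 22
Area = |Σ|/2 = 11.
Net area = 73 − 11 = 62.

62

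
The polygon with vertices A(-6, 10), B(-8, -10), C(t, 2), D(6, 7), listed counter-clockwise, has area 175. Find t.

The doubled signed area Σ (x_i y_{i+1} − x_{i+1} y_i) is linear in t.
With t=0 it equals 214; the coefficient of t is 17 (from the two edges through C).
So 17·t + 214 = 2·175 = 350 ⇒ t = 8.

8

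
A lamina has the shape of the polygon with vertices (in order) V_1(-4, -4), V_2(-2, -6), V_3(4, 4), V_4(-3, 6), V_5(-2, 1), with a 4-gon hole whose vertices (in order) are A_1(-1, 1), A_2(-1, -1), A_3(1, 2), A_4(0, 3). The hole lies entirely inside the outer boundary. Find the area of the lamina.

Outer boundary:
Σ = (16) + (16) + (36) + (9) + (12) = 89
Area = |Σ|/2 = 44.5.
Hole:
Apply the surveyor's formula: 2A = Σ (x_i·y_{i+1} − x_{i+1}·y_i), indices taken mod 4.
Σ = (2) + (-1) + (3) + (3) = 7
Area = |Σ|/2 = 3.5.
Net area = 44.5 − 3.5 = 41.

41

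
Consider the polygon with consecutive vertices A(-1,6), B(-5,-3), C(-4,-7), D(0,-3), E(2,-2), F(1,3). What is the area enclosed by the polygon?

45.5

Apply the surveyor's formula: 2A = Σ (x_i·y_{i+1} − x_{i+1}·y_i), indices taken mod 6.
Σ = (33) + (23) + (12) + (6) + (8) + (9) = 91
Area = |Σ|/2 = 45.5.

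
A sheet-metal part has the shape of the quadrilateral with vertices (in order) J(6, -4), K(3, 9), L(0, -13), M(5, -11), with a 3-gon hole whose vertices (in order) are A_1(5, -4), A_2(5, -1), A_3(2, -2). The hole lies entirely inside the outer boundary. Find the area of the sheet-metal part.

Outer boundary:
Cross-terms: 66, -39, 65, 46  ⇒  Σ = 138
Area = |Σ|/2 = 69.
Hole:
Apply the shoelace (surveyor's) formula: 2A = Σ (x_i·y_{i+1} − x_{i+1}·y_i), indices taken mod 3.
Cross-terms: 15, -8, 2  ⇒  Σ = 9
Area = |Σ|/2 = 4.5.
Net area = 69 − 4.5 = 64.5.

64.5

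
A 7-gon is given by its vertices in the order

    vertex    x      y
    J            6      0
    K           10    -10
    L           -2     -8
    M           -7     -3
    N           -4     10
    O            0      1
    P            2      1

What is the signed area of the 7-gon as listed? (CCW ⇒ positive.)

-152

Σ = (-60) + (-100) + (-50) + (-82) + (-4) + (-2) + (-6) = -304
Signed area = Σ/2 = -152 (negative ⇒ clockwise traversal).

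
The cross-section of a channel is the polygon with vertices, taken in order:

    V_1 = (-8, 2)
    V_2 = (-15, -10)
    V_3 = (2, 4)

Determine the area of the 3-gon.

53

Cross-terms: 110, -40, 36  ⇒  Σ = 106
Area = |Σ|/2 = 53.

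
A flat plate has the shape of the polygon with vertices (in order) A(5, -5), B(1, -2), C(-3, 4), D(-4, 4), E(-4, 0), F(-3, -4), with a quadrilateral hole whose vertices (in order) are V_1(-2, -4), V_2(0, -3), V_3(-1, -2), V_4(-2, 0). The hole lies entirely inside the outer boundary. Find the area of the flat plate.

28.5

Outer boundary:
Apply Gauss's area formula: 2A = Σ (x_i·y_{i+1} − x_{i+1}·y_i), indices taken mod 6.
Σ = (-5) + (-2) + (4) + (16) + (16) + (35) = 64
Area = |Σ|/2 = 32.
Hole:
Apply the surveyor's formula: 2A = Σ (x_i·y_{i+1} − x_{i+1}·y_i), indices taken mod 4.
V_1→V_2: (-2)(-3) − (0)(-4) = 6
V_2→V_3: (0)(-2) − (-1)(-3) = -3
V_3→V_4: (-1)(0) − (-2)(-2) = -4
V_4→V_1: (-2)(-4) − (-2)(0) = 8
Σ = 7
Area = |Σ|/2 = 3.5.
Net area = 32 − 3.5 = 28.5.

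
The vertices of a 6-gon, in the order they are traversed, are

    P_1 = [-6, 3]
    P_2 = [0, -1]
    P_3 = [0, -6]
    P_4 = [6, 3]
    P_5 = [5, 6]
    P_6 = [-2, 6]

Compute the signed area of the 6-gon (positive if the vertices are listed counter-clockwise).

67.5

Apply Gauss's area formula: 2A = Σ (x_i·y_{i+1} − x_{i+1}·y_i), indices taken mod 6.
Σ = (6) + (0) + (36) + (21) + (42) + (30) = 135
Signed area = Σ/2 = 67.5 (positive ⇒ counter-clockwise traversal).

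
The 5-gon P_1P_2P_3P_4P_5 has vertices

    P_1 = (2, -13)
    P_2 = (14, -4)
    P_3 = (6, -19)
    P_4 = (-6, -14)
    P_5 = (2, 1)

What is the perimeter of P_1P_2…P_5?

|P_1P_2| = √((12)² + (9)²) = √225 = 15
|P_2P_3| = √((-8)² + (-15)²) = √289 = 17
|P_3P_4| = √((-12)² + (5)²) = √169 = 13
|P_4P_5| = √((8)² + (15)²) = √289 = 17
|P_5P_1| = √((0)² + (-14)²) = √196 = 14
Perimeter = 15 + 17 + 13 + 17 + 14 = 76.

76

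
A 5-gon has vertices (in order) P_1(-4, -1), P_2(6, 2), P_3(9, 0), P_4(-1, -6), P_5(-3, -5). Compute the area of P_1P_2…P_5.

52

Apply the surveyor's formula: 2A = Σ (x_i·y_{i+1} − x_{i+1}·y_i), indices taken mod 5.
Σ = (-2) + (-18) + (-54) + (-13) + (-17) = -104
Area = |Σ|/2 = 52.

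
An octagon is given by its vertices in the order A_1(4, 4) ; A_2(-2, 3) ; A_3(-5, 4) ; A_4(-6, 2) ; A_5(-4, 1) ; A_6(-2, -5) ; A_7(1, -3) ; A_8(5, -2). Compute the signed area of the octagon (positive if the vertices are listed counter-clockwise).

A_1→A_2: (4)(3) − (-2)(4) = 20
A_2→A_3: (-2)(4) − (-5)(3) = 7
A_3→A_4: (-5)(2) − (-6)(4) = 14
A_4→A_5: (-6)(1) − (-4)(2) = 2
A_5→A_6: (-4)(-5) − (-2)(1) = 22
A_6→A_7: (-2)(-3) − (1)(-5) = 11
A_7→A_8: (1)(-2) − (5)(-3) = 13
A_8→A_1: (5)(4) − (4)(-2) = 28
Σ = 117
Signed area = Σ/2 = 58.5 (positive ⇒ counter-clockwise traversal).

58.5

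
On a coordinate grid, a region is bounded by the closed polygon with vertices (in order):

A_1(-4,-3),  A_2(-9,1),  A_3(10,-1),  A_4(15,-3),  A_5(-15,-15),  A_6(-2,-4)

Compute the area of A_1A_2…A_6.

148.5

Apply Gauss's area formula: 2A = Σ (x_i·y_{i+1} − x_{i+1}·y_i), indices taken mod 6.
Σ = (-31) + (-1) + (-15) + (-270) + (30) + (-10) = -297
Area = |Σ|/2 = 148.5.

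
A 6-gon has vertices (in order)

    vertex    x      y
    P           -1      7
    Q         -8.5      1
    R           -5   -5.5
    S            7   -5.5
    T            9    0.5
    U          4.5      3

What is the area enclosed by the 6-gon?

144.25

Apply the surveyor's formula: 2A = Σ (x_i·y_{i+1} − x_{i+1}·y_i), indices taken mod 6.
Σ = (58.5) + (51.75) + (66) + (53) + (24.75) + (34.5) = 288.5
Area = |Σ|/2 = 144.25.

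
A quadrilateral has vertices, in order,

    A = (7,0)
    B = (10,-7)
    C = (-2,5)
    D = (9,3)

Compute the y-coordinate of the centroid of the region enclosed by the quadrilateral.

Apply the shoelace (surveyor's) formula. First the cross-terms c_i = x_i·y_{i+1} − x_{i+1}·y_i:
  -49, 36, -51, -21  ⇒  2A = -85, A = -42.5.
Then Σ (y_i + y_{i+1})·c_i = -200, so ȳ = -200 / (6·(-42.5)) = 40/51.

40/51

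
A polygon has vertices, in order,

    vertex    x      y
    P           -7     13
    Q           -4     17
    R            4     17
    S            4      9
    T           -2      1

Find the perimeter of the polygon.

|PQ| = √((3)² + (4)²) = √25 = 5
|QR| = √((8)² + (0)²) = √64 = 8
|RS| = √((0)² + (-8)²) = √64 = 8
|ST| = √((-6)² + (-8)²) = √100 = 10
|TP| = √((-5)² + (12)²) = √169 = 13
Perimeter = 5 + 8 + 8 + 10 + 13 = 44.

44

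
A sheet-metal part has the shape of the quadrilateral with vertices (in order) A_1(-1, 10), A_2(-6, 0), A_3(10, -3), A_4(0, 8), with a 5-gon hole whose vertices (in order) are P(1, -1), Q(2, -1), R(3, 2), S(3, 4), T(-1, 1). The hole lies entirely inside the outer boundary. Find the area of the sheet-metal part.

Outer boundary:
Σ = (60) + (18) + (80) + (8) = 166
Area = |Σ|/2 = 83.
Hole:
Σ = (1) + (7) + (6) + (7) + (0) = 21
Area = |Σ|/2 = 10.5.
Net area = 83 − 10.5 = 72.5.

72.5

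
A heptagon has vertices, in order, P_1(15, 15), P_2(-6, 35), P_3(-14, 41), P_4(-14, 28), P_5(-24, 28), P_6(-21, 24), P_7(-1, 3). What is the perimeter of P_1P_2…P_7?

116

|P_1P_2| = √((-21)² + (20)²) = √841 = 29
|P_2P_3| = √((-8)² + (6)²) = √100 = 10
|P_3P_4| = √((0)² + (-13)²) = √169 = 13
|P_4P_5| = √((-10)² + (0)²) = √100 = 10
|P_5P_6| = √((3)² + (-4)²) = √25 = 5
|P_6P_7| = √((20)² + (-21)²) = √841 = 29
|P_7P_1| = √((16)² + (12)²) = √400 = 20
Perimeter = 29 + 10 + 13 + 10 + 5 + 29 + 20 = 116.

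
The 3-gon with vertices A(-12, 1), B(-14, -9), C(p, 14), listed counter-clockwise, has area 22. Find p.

Write out the shoelace sum; only the two edges meeting at C involve p:
2·Area = [((-14)·14 − p·(-9)) + (p·1 − (-12)·14)] + 122
       = 10·p + 94 = 44
⇒ p = -5.

-5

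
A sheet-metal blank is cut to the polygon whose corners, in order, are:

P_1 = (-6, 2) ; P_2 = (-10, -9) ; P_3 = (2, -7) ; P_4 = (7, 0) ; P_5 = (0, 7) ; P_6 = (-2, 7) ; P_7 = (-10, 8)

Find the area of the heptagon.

178

Apply the shoelace formula: 2A = Σ (x_i·y_{i+1} − x_{i+1}·y_i), indices taken mod 7.
P_1→P_2: (-6)(-9) − (-10)(2) = 74
P_2→P_3: (-10)(-7) − (2)(-9) = 88
P_3→P_4: (2)(0) − (7)(-7) = 49
P_4→P_5: (7)(7) − (0)(0) = 49
P_5→P_6: (0)(7) − (-2)(7) = 14
P_6→P_7: (-2)(8) − (-10)(7) = 54
P_7→P_1: (-10)(2) − (-6)(8) = 28
Σ = 356
Area = |Σ|/2 = 178.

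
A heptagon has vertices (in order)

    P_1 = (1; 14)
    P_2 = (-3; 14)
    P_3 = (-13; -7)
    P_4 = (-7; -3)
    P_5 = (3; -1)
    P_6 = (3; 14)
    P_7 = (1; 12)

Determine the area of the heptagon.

Σ = (56) + (203) + (-10) + (16) + (45) + (22) + (2) = 334
Area = |Σ|/2 = 167.

167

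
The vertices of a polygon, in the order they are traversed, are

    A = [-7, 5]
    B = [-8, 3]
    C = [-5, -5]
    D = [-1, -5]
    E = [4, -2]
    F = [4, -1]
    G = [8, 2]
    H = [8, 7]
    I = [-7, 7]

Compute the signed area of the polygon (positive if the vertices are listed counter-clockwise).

147.5

Apply Gauss's area formula: 2A = Σ (x_i·y_{i+1} − x_{i+1}·y_i), indices taken mod 9.
Cross-terms: 19, 55, 20, 22, 4, 16, 40, 105, 14  ⇒  Σ = 295
Signed area = Σ/2 = 147.5 (positive ⇒ counter-clockwise traversal).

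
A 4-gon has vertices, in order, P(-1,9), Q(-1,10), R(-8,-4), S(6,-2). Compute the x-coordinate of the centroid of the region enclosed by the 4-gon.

-82/75

Apply the surveyor's formula. First the cross-terms c_i = x_i·y_{i+1} − x_{i+1}·y_i:
  -1, 84, 40, 52  ⇒  2A = 175, A = 87.5.
Then Σ (x_i + x_{i+1})·c_i = -574, so x̄ = -574 / (6·87.5) = -82/75.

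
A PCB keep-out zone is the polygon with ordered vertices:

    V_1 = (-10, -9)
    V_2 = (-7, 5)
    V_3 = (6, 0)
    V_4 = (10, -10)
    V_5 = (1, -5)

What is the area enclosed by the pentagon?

151

Apply Gauss's area formula: 2A = Σ (x_i·y_{i+1} − x_{i+1}·y_i), indices taken mod 5.
V_1→V_2: (-10)(5) − (-7)(-9) = -113
V_2→V_3: (-7)(0) − (6)(5) = -30
V_3→V_4: (6)(-10) − (10)(0) = -60
V_4→V_5: (10)(-5) − (1)(-10) = -40
V_5→V_1: (1)(-9) − (-10)(-5) = -59
Σ = -302
Area = |Σ|/2 = 151.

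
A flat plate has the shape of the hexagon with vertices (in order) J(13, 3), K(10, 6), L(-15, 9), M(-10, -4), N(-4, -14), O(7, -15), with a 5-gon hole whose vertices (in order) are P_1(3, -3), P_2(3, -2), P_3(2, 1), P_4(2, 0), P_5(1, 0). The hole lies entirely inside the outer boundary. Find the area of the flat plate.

435.5

Outer boundary:
Apply the surveyor's formula: 2A = Σ (x_i·y_{i+1} − x_{i+1}·y_i), indices taken mod 6.
Σ = (48) + (180) + (150) + (124) + (158) + (216) = 876
Area = |Σ|/2 = 438.
Hole:
P_1→P_2: (3)(-2) − (3)(-3) = 3
P_2→P_3: (3)(1) − (2)(-2) = 7
P_3→P_4: (2)(0) − (2)(1) = -2
P_4→P_5: (2)(0) − (1)(0) = 0
P_5→P_1: (1)(-3) − (3)(0) = -3
Σ = 5
Area = |Σ|/2 = 2.5.
Net area = 438 − 2.5 = 435.5.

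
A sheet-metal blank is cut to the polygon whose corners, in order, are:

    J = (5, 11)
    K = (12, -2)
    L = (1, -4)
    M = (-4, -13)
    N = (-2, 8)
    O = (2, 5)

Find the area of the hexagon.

152

Σ = (-142) + (-46) + (-29) + (-58) + (-26) + (-3) = -304
Area = |Σ|/2 = 152.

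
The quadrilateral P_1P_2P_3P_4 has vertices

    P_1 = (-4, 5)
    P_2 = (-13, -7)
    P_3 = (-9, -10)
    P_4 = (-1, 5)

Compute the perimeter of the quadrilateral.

|P_1P_2| = √((-9)² + (-12)²) = √225 = 15
|P_2P_3| = √((4)² + (-3)²) = √25 = 5
|P_3P_4| = √((8)² + (15)²) = √289 = 17
|P_4P_1| = √((-3)² + (0)²) = √9 = 3
Perimeter = 15 + 5 + 17 + 3 = 40.

40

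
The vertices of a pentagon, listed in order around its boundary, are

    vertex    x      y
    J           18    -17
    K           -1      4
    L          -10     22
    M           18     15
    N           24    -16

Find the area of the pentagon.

620.5

Apply the shoelace (surveyor's) formula: 2A = Σ (x_i·y_{i+1} − x_{i+1}·y_i), indices taken mod 5.
J→K: (18)(4) − (-1)(-17) = 55
K→L: (-1)(22) − (-10)(4) = 18
L→M: (-10)(15) − (18)(22) = -546
M→N: (18)(-16) − (24)(15) = -648
N→J: (24)(-17) − (18)(-16) = -120
Σ = -1241
Area = |Σ|/2 = 620.5.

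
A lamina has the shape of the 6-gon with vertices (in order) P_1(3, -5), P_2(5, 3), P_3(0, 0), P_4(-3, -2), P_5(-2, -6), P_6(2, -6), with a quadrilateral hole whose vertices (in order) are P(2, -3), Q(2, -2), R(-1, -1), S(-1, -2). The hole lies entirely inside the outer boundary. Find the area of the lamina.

37

Outer boundary:
Apply the shoelace (surveyor's) formula: 2A = Σ (x_i·y_{i+1} − x_{i+1}·y_i), indices taken mod 6.
Σ = (34) + (0) + (0) + (14) + (24) + (8) = 80
Area = |Σ|/2 = 40.
Hole:
Apply the shoelace formula: 2A = Σ (x_i·y_{i+1} − x_{i+1}·y_i), indices taken mod 4.
Cross-terms: 2, -4, 1, 7  ⇒  Σ = 6
Area = |Σ|/2 = 3.
Net area = 40 − 3 = 37.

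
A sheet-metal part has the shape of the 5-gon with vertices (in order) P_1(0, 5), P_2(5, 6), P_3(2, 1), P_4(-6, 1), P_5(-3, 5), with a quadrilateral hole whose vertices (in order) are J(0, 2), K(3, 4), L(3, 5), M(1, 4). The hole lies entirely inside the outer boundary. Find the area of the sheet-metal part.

Outer boundary:
Apply the shoelace formula: 2A = Σ (x_i·y_{i+1} − x_{i+1}·y_i), indices taken mod 5.
Σ = (-25) + (-7) + (8) + (-27) + (-15) = -66
Area = |Σ|/2 = 33.
Hole:
Cross-terms: -6, 3, 7, 2  ⇒  Σ = 6
Area = |Σ|/2 = 3.
Net area = 33 − 3 = 30.

30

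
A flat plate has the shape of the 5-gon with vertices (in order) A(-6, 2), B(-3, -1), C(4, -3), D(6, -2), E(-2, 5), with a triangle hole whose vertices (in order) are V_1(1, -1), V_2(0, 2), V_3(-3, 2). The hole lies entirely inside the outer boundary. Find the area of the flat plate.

Outer boundary:
Apply the shoelace (surveyor's) formula: 2A = Σ (x_i·y_{i+1} − x_{i+1}·y_i), indices taken mod 5.
A→B: (-6)(-1) − (-3)(2) = 12
B→C: (-3)(-3) − (4)(-1) = 13
C→D: (4)(-2) − (6)(-3) = 10
D→E: (6)(5) − (-2)(-2) = 26
E→A: (-2)(2) − (-6)(5) = 26
Σ = 87
Area = |Σ|/2 = 43.5.
Hole:
Σ = (2) + (6) + (1) = 9
Area = |Σ|/2 = 4.5.
Net area = 43.5 − 4.5 = 39.

39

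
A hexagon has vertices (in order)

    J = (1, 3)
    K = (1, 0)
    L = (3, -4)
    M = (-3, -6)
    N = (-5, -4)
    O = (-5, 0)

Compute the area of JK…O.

Apply the surveyor's formula: 2A = Σ (x_i·y_{i+1} − x_{i+1}·y_i), indices taken mod 6.
Σ = (-3) + (-4) + (-30) + (-18) + (-20) + (-15) = -90
Area = |Σ|/2 = 45.

45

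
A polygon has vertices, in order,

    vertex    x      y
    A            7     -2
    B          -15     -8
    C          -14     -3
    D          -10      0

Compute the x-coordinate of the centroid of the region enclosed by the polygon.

-1097/163

Apply Gauss's area formula. First the cross-terms c_i = x_i·y_{i+1} − x_{i+1}·y_i:
  -86, -67, -30, 20  ⇒  2A = -163, A = -81.5.
Then Σ (x_i + x_{i+1})·c_i = 3291, so x̄ = 3291 / (6·(-81.5)) = -1097/163.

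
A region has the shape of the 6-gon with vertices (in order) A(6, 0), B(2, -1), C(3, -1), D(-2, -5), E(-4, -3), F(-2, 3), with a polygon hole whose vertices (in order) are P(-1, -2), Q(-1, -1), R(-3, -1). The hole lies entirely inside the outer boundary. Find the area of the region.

Outer boundary:
Cross-terms: -6, 1, -17, -14, -18, -18  ⇒  Σ = -72
Area = |Σ|/2 = 36.
Hole:
P→Q: (-1)(-1) − (-1)(-2) = -1
Q→R: (-1)(-1) − (-3)(-1) = -2
R→P: (-3)(-2) − (-1)(-1) = 5
Σ = 2
Area = |Σ|/2 = 1.
Net area = 36 − 1 = 35.

35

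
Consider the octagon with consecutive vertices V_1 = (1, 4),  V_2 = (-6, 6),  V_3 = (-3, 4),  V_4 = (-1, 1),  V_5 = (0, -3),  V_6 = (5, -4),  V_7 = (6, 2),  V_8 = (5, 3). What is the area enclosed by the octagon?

51

Σ = (30) + (-6) + (1) + (3) + (15) + (34) + (8) + (17) = 102
Area = |Σ|/2 = 51.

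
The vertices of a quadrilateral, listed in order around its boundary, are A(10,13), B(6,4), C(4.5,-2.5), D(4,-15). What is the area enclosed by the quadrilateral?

36.75

Apply the shoelace formula: 2A = Σ (x_i·y_{i+1} − x_{i+1}·y_i), indices taken mod 4.
Cross-terms: -38, -33, -57.5, 202  ⇒  Σ = 73.5
Area = |Σ|/2 = 36.75.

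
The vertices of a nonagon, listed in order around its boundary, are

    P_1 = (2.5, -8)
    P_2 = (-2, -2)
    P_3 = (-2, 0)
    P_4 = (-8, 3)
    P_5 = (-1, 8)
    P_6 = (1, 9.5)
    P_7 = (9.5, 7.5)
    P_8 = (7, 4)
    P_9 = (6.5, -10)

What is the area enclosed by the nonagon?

Apply the shoelace (surveyor's) formula: 2A = Σ (x_i·y_{i+1} − x_{i+1}·y_i), indices taken mod 9.
P_1→P_2: (2.5)(-2) − (-2)(-8) = -21
P_2→P_3: (-2)(0) − (-2)(-2) = -4
P_3→P_4: (-2)(3) − (-8)(0) = -6
P_4→P_5: (-8)(8) − (-1)(3) = -61
P_5→P_6: (-1)(9.5) − (1)(8) = -17.5
P_6→P_7: (1)(7.5) − (9.5)(9.5) = -82.75
P_7→P_8: (9.5)(4) − (7)(7.5) = -14.5
P_8→P_9: (7)(-10) − (6.5)(4) = -96
P_9→P_1: (6.5)(-8) − (2.5)(-10) = -27
Σ = -329.75
Area = |Σ|/2 = 164.875.

164.875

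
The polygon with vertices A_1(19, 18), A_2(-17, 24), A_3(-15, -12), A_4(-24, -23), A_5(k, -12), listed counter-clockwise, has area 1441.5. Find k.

24

Write out the shoelace sum; only the two edges meeting at A_5 involve k:
2·Area = [((-24)·(-12) − k·(-23)) + (k·18 − 19·(-12))] + 1383
       = 41·k + 1899 = 2883
⇒ k = 24.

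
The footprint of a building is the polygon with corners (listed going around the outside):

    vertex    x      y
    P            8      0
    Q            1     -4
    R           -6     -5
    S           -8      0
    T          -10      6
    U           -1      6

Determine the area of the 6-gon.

125.5

P→Q: (8)(-4) − (1)(0) = -32
Q→R: (1)(-5) − (-6)(-4) = -29
R→S: (-6)(0) − (-8)(-5) = -40
S→T: (-8)(6) − (-10)(0) = -48
T→U: (-10)(6) − (-1)(6) = -54
U→P: (-1)(0) − (8)(6) = -48
Σ = -251
Area = |Σ|/2 = 125.5.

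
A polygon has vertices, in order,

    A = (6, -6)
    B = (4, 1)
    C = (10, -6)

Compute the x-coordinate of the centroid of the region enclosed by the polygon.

20/3

Apply Gauss's area formula. First the cross-terms c_i = x_i·y_{i+1} − x_{i+1}·y_i:
  30, -34, -24  ⇒  2A = -28, A = -14.
Then Σ (x_i + x_{i+1})·c_i = -560, so x̄ = -560 / (6·(-14)) = 20/3.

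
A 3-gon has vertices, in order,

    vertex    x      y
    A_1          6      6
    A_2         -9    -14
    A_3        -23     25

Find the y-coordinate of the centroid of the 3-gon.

17/3

Apply the shoelace (surveyor's) formula. First the cross-terms c_i = x_i·y_{i+1} − x_{i+1}·y_i:
  -30, -547, -288  ⇒  2A = -865, A = -432.5.
Then Σ (y_i + y_{i+1})·c_i = -14705, so ȳ = -14705 / (6·(-432.5)) = 17/3.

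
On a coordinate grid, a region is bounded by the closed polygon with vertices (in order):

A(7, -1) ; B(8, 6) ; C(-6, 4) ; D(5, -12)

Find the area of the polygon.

124.5

Σ = (50) + (68) + (52) + (79) = 249
Area = |Σ|/2 = 124.5.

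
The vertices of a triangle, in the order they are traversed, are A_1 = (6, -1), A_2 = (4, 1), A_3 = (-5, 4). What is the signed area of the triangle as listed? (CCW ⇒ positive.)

6

Σ = (10) + (21) + (-19) = 12
Signed area = Σ/2 = 6 (positive ⇒ counter-clockwise traversal).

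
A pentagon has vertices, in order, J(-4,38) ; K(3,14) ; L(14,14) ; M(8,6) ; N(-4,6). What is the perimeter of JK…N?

90

|JK| = √((7)² + (-24)²) = √625 = 25
|KL| = √((11)² + (0)²) = √121 = 11
|LM| = √((-6)² + (-8)²) = √100 = 10
|MN| = √((-12)² + (0)²) = √144 = 12
|NJ| = √((0)² + (32)²) = √1024 = 32
Perimeter = 25 + 11 + 10 + 12 + 32 = 90.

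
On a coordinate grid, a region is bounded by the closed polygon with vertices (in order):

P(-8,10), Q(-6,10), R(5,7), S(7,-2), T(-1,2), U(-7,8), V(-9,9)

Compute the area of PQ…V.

81

Σ = (-20) + (-92) + (-59) + (12) + (6) + (9) + (-18) = -162
Area = |Σ|/2 = 81.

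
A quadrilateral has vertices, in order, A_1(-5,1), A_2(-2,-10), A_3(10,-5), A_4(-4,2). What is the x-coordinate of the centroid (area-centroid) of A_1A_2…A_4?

Apply the shoelace formula. First the cross-terms c_i = x_i·y_{i+1} − x_{i+1}·y_i:
  52, 110, 0, 6  ⇒  2A = 168, A = 84.
Then Σ (x_i + x_{i+1})·c_i = 462, so x̄ = 462 / (6·84) = 11/12.

11/12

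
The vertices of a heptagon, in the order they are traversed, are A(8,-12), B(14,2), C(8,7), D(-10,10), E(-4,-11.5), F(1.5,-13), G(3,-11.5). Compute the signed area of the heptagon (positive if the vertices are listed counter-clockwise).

359

Cross-terms: 184, 82, 150, 155, 69.25, 21.75, 56  ⇒  Σ = 718
Signed area = Σ/2 = 359 (positive ⇒ counter-clockwise traversal).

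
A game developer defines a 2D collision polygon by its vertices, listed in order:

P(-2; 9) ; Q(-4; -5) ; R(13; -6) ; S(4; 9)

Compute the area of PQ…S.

165

P→Q: (-2)(-5) − (-4)(9) = 46
Q→R: (-4)(-6) − (13)(-5) = 89
R→S: (13)(9) − (4)(-6) = 141
S→P: (4)(9) − (-2)(9) = 54
Σ = 330
Area = |Σ|/2 = 165.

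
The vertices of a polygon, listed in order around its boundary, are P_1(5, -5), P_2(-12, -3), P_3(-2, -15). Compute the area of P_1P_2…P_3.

Apply the surveyor's formula: 2A = Σ (x_i·y_{i+1} − x_{i+1}·y_i), indices taken mod 3.
Σ = (-75) + (174) + (85) = 184
Area = |Σ|/2 = 92.

92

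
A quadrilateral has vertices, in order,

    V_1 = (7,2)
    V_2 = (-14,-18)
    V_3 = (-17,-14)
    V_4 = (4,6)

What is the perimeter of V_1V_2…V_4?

68

|V_1V_2| = √((-21)² + (-20)²) = √841 = 29
|V_2V_3| = √((-3)² + (4)²) = √25 = 5
|V_3V_4| = √((21)² + (20)²) = √841 = 29
|V_4V_1| = √((3)² + (-4)²) = √25 = 5
Perimeter = 29 + 5 + 29 + 5 = 68.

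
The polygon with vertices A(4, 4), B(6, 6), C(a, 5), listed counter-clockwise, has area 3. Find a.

Write out the shoelace sum; only the two edges meeting at C involve a:
2·Area = [(6·5 − a·6) + (a·4 − 4·5)] + 0
       = -2·a + 10 = 6
⇒ a = 2.

2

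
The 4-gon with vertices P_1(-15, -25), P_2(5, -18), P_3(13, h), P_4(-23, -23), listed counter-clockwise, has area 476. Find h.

The doubled signed area Σ (x_i y_{i+1} − x_{i+1} y_i) is linear in h.
With h=0 it equals 560; the coefficient of h is 28 (from the two edges through P_3).
So 28·h + 560 = 2·476 = 952 ⇒ h = 14.

14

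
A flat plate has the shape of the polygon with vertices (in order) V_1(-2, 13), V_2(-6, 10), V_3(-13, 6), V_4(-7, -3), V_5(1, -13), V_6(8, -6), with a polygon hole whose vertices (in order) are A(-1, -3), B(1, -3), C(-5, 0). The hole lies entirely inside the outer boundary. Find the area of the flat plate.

Outer boundary:
Apply the surveyor's formula: 2A = Σ (x_i·y_{i+1} − x_{i+1}·y_i), indices taken mod 6.
Σ = (58) + (94) + (81) + (94) + (98) + (92) = 517
Area = |Σ|/2 = 258.5.
Hole:
Apply Gauss's area formula: 2A = Σ (x_i·y_{i+1} − x_{i+1}·y_i), indices taken mod 3.
Σ = (6) + (-15) + (15) = 6
Area = |Σ|/2 = 3.
Net area = 258.5 − 3 = 255.5.

255.5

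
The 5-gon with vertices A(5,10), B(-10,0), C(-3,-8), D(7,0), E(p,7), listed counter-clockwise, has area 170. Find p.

The doubled signed area Σ (x_i y_{i+1} − x_{i+1} y_i) is linear in p.
With p=0 it equals 250; the coefficient of p is 10 (from the two edges through E).
So 10·p + 250 = 2·170 = 340 ⇒ p = 9.

9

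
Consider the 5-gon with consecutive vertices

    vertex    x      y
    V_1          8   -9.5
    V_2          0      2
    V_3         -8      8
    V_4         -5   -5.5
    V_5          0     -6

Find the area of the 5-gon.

Apply the shoelace (surveyor's) formula: 2A = Σ (x_i·y_{i+1} − x_{i+1}·y_i), indices taken mod 5.
Cross-terms: 16, 16, 84, 30, 48  ⇒  Σ = 194
Area = |Σ|/2 = 97.

97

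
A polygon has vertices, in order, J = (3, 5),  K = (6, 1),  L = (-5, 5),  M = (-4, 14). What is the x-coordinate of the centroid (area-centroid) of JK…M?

Apply the surveyor's formula. First the cross-terms c_i = x_i·y_{i+1} − x_{i+1}·y_i:
  -27, 35, -50, -62  ⇒  2A = -104, A = -52.
Then Σ (x_i + x_{i+1})·c_i = 304, so x̄ = 304 / (6·(-52)) = -38/39.

-38/39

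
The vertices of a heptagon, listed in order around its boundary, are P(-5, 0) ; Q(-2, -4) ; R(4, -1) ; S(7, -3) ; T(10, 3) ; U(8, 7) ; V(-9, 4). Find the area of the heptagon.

P→Q: (-5)(-4) − (-2)(0) = 20
Q→R: (-2)(-1) − (4)(-4) = 18
R→S: (4)(-3) − (7)(-1) = -5
S→T: (7)(3) − (10)(-3) = 51
T→U: (10)(7) − (8)(3) = 46
U→V: (8)(4) − (-9)(7) = 95
V→P: (-9)(0) − (-5)(4) = 20
Σ = 245
Area = |Σ|/2 = 122.5.

122.5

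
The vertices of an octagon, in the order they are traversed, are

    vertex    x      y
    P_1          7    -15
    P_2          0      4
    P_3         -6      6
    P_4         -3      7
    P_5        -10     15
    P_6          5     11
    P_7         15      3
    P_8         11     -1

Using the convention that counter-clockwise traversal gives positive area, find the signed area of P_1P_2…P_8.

-244

Apply the shoelace formula: 2A = Σ (x_i·y_{i+1} − x_{i+1}·y_i), indices taken mod 8.
Cross-terms: 28, 24, -24, 25, -185, -150, -48, -158  ⇒  Σ = -488
Signed area = Σ/2 = -244 (negative ⇒ clockwise traversal).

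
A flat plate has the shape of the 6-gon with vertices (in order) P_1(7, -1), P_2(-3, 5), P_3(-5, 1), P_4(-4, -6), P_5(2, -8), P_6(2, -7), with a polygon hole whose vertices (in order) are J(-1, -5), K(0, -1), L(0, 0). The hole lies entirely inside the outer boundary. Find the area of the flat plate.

Outer boundary:
Σ = (32) + (22) + (34) + (44) + (2) + (47) = 181
Area = |Σ|/2 = 90.5.
Hole:
Apply the surveyor's formula: 2A = Σ (x_i·y_{i+1} − x_{i+1}·y_i), indices taken mod 3.
Σ = (1) + (0) + (0) = 1
Area = |Σ|/2 = 0.5.
Net area = 90.5 − 0.5 = 90.

90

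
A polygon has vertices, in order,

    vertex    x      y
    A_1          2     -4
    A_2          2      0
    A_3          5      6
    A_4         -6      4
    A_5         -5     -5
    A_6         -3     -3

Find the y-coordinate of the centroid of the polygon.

53/54

Apply Gauss's area formula. First the cross-terms c_i = x_i·y_{i+1} − x_{i+1}·y_i:
  8, 12, 56, 50, 0, 18  ⇒  2A = 144, A = 72.
Then Σ (y_i + y_{i+1})·c_i = 424, so ȳ = 424 / (6·72) = 53/54.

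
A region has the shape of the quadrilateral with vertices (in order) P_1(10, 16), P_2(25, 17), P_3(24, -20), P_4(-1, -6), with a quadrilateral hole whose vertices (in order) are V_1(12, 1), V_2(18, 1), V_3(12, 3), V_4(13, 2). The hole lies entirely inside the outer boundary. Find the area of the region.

624

Outer boundary:
Σ = (-230) + (-908) + (-164) + (44) = -1258
Area = |Σ|/2 = 629.
Hole:
Apply the shoelace formula: 2A = Σ (x_i·y_{i+1} − x_{i+1}·y_i), indices taken mod 4.
V_1→V_2: (12)(1) − (18)(1) = -6
V_2→V_3: (18)(3) − (12)(1) = 42
V_3→V_4: (12)(2) − (13)(3) = -15
V_4→V_1: (13)(1) − (12)(2) = -11
Σ = 10
Area = |Σ|/2 = 5.
Net area = 629 − 5 = 624.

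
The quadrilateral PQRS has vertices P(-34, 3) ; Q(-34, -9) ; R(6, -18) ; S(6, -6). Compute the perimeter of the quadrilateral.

106

|PQ| = √((0)² + (-12)²) = √144 = 12
|QR| = √((40)² + (-9)²) = √1681 = 41
|RS| = √((0)² + (12)²) = √144 = 12
|SP| = √((-40)² + (9)²) = √1681 = 41
Perimeter = 12 + 41 + 12 + 41 = 106.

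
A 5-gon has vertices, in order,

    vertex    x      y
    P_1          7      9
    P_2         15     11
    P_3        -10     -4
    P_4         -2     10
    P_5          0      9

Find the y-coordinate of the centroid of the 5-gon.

978/197

Apply the shoelace formula. First the cross-terms c_i = x_i·y_{i+1} − x_{i+1}·y_i:
  -58, 50, -108, -18, -63  ⇒  2A = -197, A = -98.5.
Then Σ (y_i + y_{i+1})·c_i = -2934, so ȳ = -2934 / (6·(-98.5)) = 978/197.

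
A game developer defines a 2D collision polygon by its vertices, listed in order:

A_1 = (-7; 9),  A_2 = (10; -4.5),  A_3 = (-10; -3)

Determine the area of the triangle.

Cross-terms: -58.5, -75, -111  ⇒  Σ = -244.5
Area = |Σ|/2 = 122.25.

122.25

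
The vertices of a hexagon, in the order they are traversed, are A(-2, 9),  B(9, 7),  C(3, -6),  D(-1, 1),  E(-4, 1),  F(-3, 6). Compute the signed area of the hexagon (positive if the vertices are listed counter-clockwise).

Cross-terms: -95, -75, -3, 3, -21, -15  ⇒  Σ = -206
Signed area = Σ/2 = -103 (negative ⇒ clockwise traversal).

-103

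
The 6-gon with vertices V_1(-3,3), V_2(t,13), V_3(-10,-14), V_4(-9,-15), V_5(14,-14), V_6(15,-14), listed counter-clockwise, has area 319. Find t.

-10

Write out the shoelace sum; only the two edges meeting at V_2 involve t:
2·Area = [((-3)·13 − t·3) + (t·(-14) − (-10)·13)] + 377
       = -17·t + 468 = 638
⇒ t = -10.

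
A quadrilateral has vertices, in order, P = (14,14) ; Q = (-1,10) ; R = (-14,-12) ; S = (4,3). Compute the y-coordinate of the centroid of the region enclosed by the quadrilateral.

596/163

Apply the surveyor's formula. First the cross-terms c_i = x_i·y_{i+1} − x_{i+1}·y_i:
  154, 152, 6, 14  ⇒  2A = 326, A = 163.
Then Σ (y_i + y_{i+1})·c_i = 3576, so ȳ = 3576 / (6·163) = 596/163.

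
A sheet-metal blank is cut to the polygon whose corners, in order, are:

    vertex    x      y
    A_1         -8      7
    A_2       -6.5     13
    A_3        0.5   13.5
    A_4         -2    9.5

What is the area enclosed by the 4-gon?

Apply the surveyor's formula: 2A = Σ (x_i·y_{i+1} − x_{i+1}·y_i), indices taken mod 4.
Σ = (-58.5) + (-94.25) + (31.75) + (62) = -59
Area = |Σ|/2 = 29.5.

29.5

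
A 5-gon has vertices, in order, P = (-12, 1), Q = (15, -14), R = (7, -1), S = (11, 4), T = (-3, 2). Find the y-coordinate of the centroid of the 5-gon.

Apply the shoelace formula. First the cross-terms c_i = x_i·y_{i+1} − x_{i+1}·y_i:
  153, 83, 39, 34, 21  ⇒  2A = 330, A = 165.
Then Σ (y_i + y_{i+1})·c_i = -2850, so ȳ = -2850 / (6·165) = -95/33.

-95/33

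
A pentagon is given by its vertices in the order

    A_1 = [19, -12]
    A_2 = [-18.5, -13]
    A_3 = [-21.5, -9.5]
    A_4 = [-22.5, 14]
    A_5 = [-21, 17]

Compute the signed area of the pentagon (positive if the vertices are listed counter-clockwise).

Apply the surveyor's formula: 2A = Σ (x_i·y_{i+1} − x_{i+1}·y_i), indices taken mod 5.
Σ = (-469) + (-103.75) + (-514.75) + (-88.5) + (-71) = -1247
Signed area = Σ/2 = -623.5 (negative ⇒ clockwise traversal).

-623.5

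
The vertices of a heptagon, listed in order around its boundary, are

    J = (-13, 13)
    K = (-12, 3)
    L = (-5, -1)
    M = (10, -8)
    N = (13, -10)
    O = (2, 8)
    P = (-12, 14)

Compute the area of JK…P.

Cross-terms: 117, 27, 50, 4, 124, 124, 26  ⇒  Σ = 472
Area = |Σ|/2 = 236.

236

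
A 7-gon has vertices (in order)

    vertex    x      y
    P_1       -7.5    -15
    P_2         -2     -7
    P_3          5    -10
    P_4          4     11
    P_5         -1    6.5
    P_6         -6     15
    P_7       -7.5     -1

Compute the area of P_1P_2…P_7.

228.5

Σ = (22.5) + (55) + (95) + (37) + (24) + (118.5) + (105) = 457
Area = |Σ|/2 = 228.5.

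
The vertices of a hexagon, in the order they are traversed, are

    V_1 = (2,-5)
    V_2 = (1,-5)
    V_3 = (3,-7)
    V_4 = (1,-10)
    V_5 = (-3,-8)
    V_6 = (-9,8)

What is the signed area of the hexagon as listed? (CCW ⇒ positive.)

-62.5

Apply the shoelace formula: 2A = Σ (x_i·y_{i+1} − x_{i+1}·y_i), indices taken mod 6.
Σ = (-5) + (8) + (-23) + (-38) + (-96) + (29) = -125
Signed area = Σ/2 = -62.5 (negative ⇒ clockwise traversal).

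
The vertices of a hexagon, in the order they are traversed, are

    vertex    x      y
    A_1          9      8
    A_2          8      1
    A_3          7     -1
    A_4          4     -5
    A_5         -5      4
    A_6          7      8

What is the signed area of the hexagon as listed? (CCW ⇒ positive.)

A_1→A_2: (9)(1) − (8)(8) = -55
A_2→A_3: (8)(-1) − (7)(1) = -15
A_3→A_4: (7)(-5) − (4)(-1) = -31
A_4→A_5: (4)(4) − (-5)(-5) = -9
A_5→A_6: (-5)(8) − (7)(4) = -68
A_6→A_1: (7)(8) − (9)(8) = -16
Σ = -194
Signed area = Σ/2 = -97 (negative ⇒ clockwise traversal).

-97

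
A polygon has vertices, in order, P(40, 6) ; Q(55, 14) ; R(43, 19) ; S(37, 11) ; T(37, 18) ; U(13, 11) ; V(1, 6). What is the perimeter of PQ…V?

|PQ| = √((15)² + (8)²) = √289 = 17
|QR| = √((-12)² + (5)²) = √169 = 13
|RS| = √((-6)² + (-8)²) = √100 = 10
|ST| = √((0)² + (7)²) = √49 = 7
|TU| = √((-24)² + (-7)²) = √625 = 25
|UV| = √((-12)² + (-5)²) = √169 = 13
|VP| = √((39)² + (0)²) = √1521 = 39
Perimeter = 17 + 13 + 10 + 7 + 25 + 13 + 39 = 124.

124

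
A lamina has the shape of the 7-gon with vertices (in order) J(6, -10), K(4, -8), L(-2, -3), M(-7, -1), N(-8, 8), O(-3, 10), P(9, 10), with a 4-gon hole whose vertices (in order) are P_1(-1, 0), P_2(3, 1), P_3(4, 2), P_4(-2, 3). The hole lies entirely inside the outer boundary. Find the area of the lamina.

212.5

Outer boundary:
Apply the shoelace (surveyor's) formula: 2A = Σ (x_i·y_{i+1} − x_{i+1}·y_i), indices taken mod 7.
Cross-terms: -8, -28, -19, -64, -56, -120, -150  ⇒  Σ = -445
Area = |Σ|/2 = 222.5.
Hole:
Cross-terms: -1, 2, 16, 3  ⇒  Σ = 20
Area = |Σ|/2 = 10.
Net area = 222.5 − 10 = 212.5.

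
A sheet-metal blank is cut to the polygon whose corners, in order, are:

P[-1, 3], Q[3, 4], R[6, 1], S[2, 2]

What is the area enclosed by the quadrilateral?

8

Apply the shoelace (surveyor's) formula: 2A = Σ (x_i·y_{i+1} − x_{i+1}·y_i), indices taken mod 4.
Σ = (-13) + (-21) + (10) + (8) = -16
Area = |Σ|/2 = 8.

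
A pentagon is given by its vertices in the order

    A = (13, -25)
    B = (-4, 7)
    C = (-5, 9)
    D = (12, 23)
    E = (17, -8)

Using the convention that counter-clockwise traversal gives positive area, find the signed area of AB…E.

Apply the surveyor's formula: 2A = Σ (x_i·y_{i+1} − x_{i+1}·y_i), indices taken mod 5.
Cross-terms: -9, -1, -223, -487, -321  ⇒  Σ = -1041
Signed area = Σ/2 = -520.5 (negative ⇒ clockwise traversal).

-520.5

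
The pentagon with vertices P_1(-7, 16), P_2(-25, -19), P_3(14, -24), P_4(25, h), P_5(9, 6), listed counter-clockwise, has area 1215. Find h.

The doubled signed area Σ (x_i y_{i+1} − x_{i+1} y_i) is linear in h.
With h=0 it equals 2335; the coefficient of h is 5 (from the two edges through P_4).
So 5·h + 2335 = 2·1215 = 2430 ⇒ h = 19.

19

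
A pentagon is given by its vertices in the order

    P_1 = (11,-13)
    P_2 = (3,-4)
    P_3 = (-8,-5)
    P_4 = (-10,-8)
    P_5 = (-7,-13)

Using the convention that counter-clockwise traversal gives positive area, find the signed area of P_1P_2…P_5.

135

Apply Gauss's area formula: 2A = Σ (x_i·y_{i+1} − x_{i+1}·y_i), indices taken mod 5.
Σ = (-5) + (-47) + (14) + (74) + (234) = 270
Signed area = Σ/2 = 135 (positive ⇒ counter-clockwise traversal).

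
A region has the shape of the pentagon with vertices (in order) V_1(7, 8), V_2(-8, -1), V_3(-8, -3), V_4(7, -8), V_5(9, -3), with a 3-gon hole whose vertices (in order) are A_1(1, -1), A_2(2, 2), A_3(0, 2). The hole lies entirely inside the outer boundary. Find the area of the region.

148

Outer boundary:
Apply the shoelace formula: 2A = Σ (x_i·y_{i+1} − x_{i+1}·y_i), indices taken mod 5.
Cross-terms: 57, 16, 85, 51, 93  ⇒  Σ = 302
Area = |Σ|/2 = 151.
Hole:
Apply the shoelace formula: 2A = Σ (x_i·y_{i+1} − x_{i+1}·y_i), indices taken mod 3.
A_1→A_2: (1)(2) − (2)(-1) = 4
A_2→A_3: (2)(2) − (0)(2) = 4
A_3→A_1: (0)(-1) − (1)(2) = -2
Σ = 6
Area = |Σ|/2 = 3.
Net area = 151 − 3 = 148.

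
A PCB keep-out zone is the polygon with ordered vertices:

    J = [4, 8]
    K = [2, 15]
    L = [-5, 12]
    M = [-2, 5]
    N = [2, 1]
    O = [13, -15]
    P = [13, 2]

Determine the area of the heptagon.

202

Apply the shoelace (surveyor's) formula: 2A = Σ (x_i·y_{i+1} − x_{i+1}·y_i), indices taken mod 7.
Cross-terms: 44, 99, -1, -12, -43, 221, 96  ⇒  Σ = 404
Area = |Σ|/2 = 202.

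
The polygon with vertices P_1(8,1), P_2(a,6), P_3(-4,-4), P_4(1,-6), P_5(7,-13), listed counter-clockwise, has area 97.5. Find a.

Write out the shoelace sum; only the two edges meeting at P_2 involve a:
2·Area = [(8·6 − a·1) + (a·(-4) − (-4)·6)] + 168
       = -5·a + 240 = 195
⇒ a = 9.

9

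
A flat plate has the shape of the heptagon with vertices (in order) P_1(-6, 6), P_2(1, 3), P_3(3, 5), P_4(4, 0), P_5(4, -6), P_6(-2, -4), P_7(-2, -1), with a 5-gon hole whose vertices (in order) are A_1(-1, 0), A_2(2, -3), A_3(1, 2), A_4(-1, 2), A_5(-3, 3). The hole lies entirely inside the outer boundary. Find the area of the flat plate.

52

Outer boundary:
Apply the shoelace formula: 2A = Σ (x_i·y_{i+1} − x_{i+1}·y_i), indices taken mod 7.
Σ = (-24) + (-4) + (-20) + (-24) + (-28) + (-6) + (-18) = -124
Area = |Σ|/2 = 62.
Hole:
Σ = (3) + (7) + (4) + (3) + (3) = 20
Area = |Σ|/2 = 10.
Net area = 62 − 10 = 52.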